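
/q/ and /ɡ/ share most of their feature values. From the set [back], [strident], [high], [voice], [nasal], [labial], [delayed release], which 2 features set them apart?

[voice], [high]

The two segments share [+back], [-strident], [-nasal], [-labial], [-delayed release]. The only features from the list on which they differ: /q/ is [-voice] while /ɡ/ is [+voice]; /q/ is [-high] while /ɡ/ is [+high].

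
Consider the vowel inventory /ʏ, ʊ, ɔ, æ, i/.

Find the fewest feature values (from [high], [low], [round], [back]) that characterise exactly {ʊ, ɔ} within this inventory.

Every target segment is [+back] and no other inventory member is, so one feature is enough.

[+back]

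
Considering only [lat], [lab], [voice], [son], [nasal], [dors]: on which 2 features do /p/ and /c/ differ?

[labial], [dorsal]

/p/ is the voiceless bilabial stop and /c/ is the voiceless palatal stop. Both are [-lateral], [-voice], [-sonorant], [-nasal]. /p/ is [+labial] while /c/ is [-labial]; /p/ is [-dorsal] while /c/ is [+dorsal], so the distinguishing features are [labial], [dorsal].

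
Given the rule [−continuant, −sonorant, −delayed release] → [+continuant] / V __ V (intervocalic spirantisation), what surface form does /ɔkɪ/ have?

[ɔxɪ]

/k/ satisfies [−continuant, −sonorant, −delayed release] and sits in V __ V. The [+continuant] counterpart of the voiceless velar stop is /x/. Other segments in /ɔkɪ/ either fail the structural description or are not in the environment, so the surface form is [ɔxɪ].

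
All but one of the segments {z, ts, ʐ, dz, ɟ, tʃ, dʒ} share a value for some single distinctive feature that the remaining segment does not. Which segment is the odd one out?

ɟ

[strident] (equivalently [dorsal]) groups all but one: /z, ts, dʒ, dz, tʃ, ʐ/ share [+strident] while /ɟ/ (voiced palatal stop) alone is [-strident]. Removing any other segment would not leave a single-feature class that excludes it.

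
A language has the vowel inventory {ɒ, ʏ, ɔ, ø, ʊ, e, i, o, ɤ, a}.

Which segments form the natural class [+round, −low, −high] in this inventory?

ɔ, ø, o

First, the [+round] segments are /ɒ, ʏ, ɔ, ø, ʊ, o/.
Then [−low] gives /ʏ, ɔ, ø, ʊ, o/.
Of those, [−high] leaves /ɔ, ø, o/.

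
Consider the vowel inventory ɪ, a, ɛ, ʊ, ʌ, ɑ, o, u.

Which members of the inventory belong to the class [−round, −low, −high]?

The [−round] segments are /ɪ, a, ɛ, ʌ, ɑ/.
Then [−low] gives /ɪ, ɛ, ʌ/.
Within that set, [−high] leaves /ɛ, ʌ/.

ɛ, ʌ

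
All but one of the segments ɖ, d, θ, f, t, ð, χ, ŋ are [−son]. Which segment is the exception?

ŋ

/ŋ/ is the velar nasal, which is [+sonorant]; the rest — /ɖ, t, ð, θ, f, d, χ/ — are [−sonorant].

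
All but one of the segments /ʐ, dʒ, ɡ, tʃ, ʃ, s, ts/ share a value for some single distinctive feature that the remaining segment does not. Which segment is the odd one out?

The remaining segments after removing /ɡ/ share [+strident]; /ɡ/ (voiced velar stop) is [-strident]. For every other candidate removal, the leftover set fails to share any single feature value that the removed segment lacks.

ɡ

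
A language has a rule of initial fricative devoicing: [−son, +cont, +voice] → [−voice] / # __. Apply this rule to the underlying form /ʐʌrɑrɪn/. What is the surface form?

/ʐ/ satisfies [−son, +cont, +voice] and sits in # __. The [−voice] counterpart of the voiced retroflex fricative is /ʂ/. Other segments in /ʐʌrɑrɪn/ either fail the structural description or are not in the environment, so the surface form is [ʂʌrɑrɪn].

[ʂʌrɑrɪn]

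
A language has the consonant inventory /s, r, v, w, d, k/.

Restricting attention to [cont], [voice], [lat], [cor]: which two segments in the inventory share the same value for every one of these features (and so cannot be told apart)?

w, v

Both /w/ and /v/ are [+continuant], [+voice], [−lateral], [−coronal]. Since the list omits [sonorant], [round] and [dorsal] — which do distinguish the labial-velar glide from the voiced labiodental fricative — this pair collapses; all other pairs remain distinct.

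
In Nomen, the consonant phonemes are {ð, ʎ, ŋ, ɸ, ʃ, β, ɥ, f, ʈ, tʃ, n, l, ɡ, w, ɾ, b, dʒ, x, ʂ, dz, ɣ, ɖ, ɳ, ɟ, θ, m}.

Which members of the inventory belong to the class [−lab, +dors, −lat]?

ŋ, ɡ, x, ɣ, ɟ

Eliminate segments failing any feature: /ð, ʃ, ʈ, tʃ, n, l, ɾ, dʒ, ʂ, dz, ɖ, ɳ, θ/ are [−dorsal]; /ʎ/ is [+lateral]; /ɸ, β, ɥ, f, w, b, m/ are [+labial]. The remaining /ŋ, ɡ, x, ɣ, ɟ/ satisfy [−labial], [+dorsal], [−lateral].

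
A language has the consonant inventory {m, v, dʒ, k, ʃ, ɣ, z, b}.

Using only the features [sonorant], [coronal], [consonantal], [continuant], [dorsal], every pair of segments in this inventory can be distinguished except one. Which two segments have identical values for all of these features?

/ʃ/ (voiceless postalveolar fricative) and /z/ (voiced alveolar fricative) are both [−sonorant], [+coronal], [+consonantal], [+continuant], [−dorsal], so none of the listed features separates them. (They do differ in [voice], [anterior] and [distributed], which are not among the given features.) Every other pair in the inventory differs on at least one listed feature.

ʃ, z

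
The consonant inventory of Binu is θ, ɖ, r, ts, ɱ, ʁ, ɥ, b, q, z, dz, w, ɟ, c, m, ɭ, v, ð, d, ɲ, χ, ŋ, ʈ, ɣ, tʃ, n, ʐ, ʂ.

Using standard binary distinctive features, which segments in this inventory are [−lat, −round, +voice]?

ɖ, r, ɱ, ʁ, b, z, dz, ɟ, m, v, ð, d, ɲ, ŋ, ɣ, n, ʐ

Checking each segment against [−lateral], [−round], [+voice]: /ɖ/ (voiced retroflex stop), /r/ (alveolar trill), /ɱ/ (labiodental nasal), /ʁ/ (voiced uvular fricative), /b/ (voiced bilabial stop), /z/ (voiced alveolar fricative), among others, satisfy every feature; every other segment in the inventory fails at least one.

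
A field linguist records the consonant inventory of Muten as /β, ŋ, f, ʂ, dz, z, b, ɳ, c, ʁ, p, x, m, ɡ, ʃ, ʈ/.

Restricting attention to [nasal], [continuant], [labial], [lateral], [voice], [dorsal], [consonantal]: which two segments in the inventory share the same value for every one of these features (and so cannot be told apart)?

ʂ, ʃ

/ʂ/ (voiceless retroflex fricative) and /ʃ/ (voiceless postalveolar fricative) are both [−nasal], [+continuant], [−labial], [−lateral], [−voice], [−dorsal], [+consonantal], so none of the listed features separates them. (They do differ in [distributed], which is not among the given features.) Every other pair in the inventory differs on at least one listed feature.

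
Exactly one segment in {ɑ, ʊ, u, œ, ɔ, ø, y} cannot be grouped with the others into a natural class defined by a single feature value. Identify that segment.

/ʊ, ɔ, œ, u, ø, y/ are all [+round], but /ɑ/ (low back unrounded vowel) is [−round]. No other single segment can be removed to leave a set sharing one feature value that the removed segment lacks, so /ɑ/ is the odd one out.

ɑ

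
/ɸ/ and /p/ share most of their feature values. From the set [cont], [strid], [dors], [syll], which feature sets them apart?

[continuant]

/ɸ/ is the voiceless bilabial fricative and /p/ is the voiceless bilabial stop. Both are [−strident], [−dorsal], [−syllabic]. /ɸ/ is [+continuant] while /p/ is [−continuant], so the distinguishing feature is [continuant].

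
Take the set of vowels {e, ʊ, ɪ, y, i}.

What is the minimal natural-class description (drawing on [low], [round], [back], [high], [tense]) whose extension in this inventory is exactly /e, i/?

[-round, +tense]

Every target segment is [-round], [+tense]; each remaining inventory member fails at least one of these. Each conjunct is needed — [+tense] alone would also admit /y/; [-round] alone would also admit /ɪ/ — and no other single listed feature has exactly this extension, so two is the minimum.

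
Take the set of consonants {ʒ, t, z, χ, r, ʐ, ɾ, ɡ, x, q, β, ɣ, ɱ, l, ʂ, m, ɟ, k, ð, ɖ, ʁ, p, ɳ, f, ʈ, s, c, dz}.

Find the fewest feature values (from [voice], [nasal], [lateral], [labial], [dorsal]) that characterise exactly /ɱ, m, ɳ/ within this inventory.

[+nasal]

Every target segment is [+nasal] and no other inventory member is, so one feature is enough.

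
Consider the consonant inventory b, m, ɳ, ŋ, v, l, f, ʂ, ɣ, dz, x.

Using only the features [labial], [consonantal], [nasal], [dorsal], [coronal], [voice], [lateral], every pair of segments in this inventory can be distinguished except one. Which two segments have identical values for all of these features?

b, v

/b/ (voiced bilabial stop) and /v/ (voiced labiodental fricative) are both [+labial], [+consonantal], [−nasal], [−dorsal], [−coronal], [+voice], [−lateral], so none of the listed features separates them. (They do differ in [continuant], which is not among the given features.) Every other pair in the inventory differs on at least one listed feature.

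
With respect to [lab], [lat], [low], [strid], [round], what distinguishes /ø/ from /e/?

The two segments share [−lateral], [−low], [−strident]. The only features from the list on which they differ: /ø/ is [+labial] while /e/ is [−labial]; /ø/ is [+round] while /e/ is [−round].

[labial], [round]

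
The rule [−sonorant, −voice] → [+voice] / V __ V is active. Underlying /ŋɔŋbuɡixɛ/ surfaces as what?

/x/ satisfies [−sonorant, −voice] and sits in V __ V. The [+voice] counterpart of the voiceless velar fricative is /ɣ/. Other segments in /ŋɔŋbuɡixɛ/ either fail the structural description or are not in the environment, so the surface form is [ŋɔŋbuɡiɣɛ].

[ŋɔŋbuɡiɣɛ]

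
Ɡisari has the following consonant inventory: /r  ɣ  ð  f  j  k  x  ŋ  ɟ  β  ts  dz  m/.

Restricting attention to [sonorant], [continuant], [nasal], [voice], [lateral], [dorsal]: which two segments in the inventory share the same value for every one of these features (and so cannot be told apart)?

ð, β

On the given features, /ð/ and /β/ have an identical profile: [−sonorant], [+continuant], [−nasal], [+voice], [−lateral], [−dorsal]. No other two segments in the inventory coincide on all 6 features. (They do differ in [labial] and [coronal], which are not among the given features.)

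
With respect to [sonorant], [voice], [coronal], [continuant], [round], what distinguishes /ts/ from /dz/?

The two segments share [−sonorant], [+coronal], [−continuant], [−round]. The only feature from the list on which they differ: /ts/ is [−voice] while /dz/ is [+voice].

[voice]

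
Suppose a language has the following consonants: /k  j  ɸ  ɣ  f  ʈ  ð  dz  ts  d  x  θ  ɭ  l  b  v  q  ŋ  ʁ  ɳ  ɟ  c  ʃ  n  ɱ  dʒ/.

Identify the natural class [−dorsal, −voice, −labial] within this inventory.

Checking each segment against [−dorsal], [−voice], [−labial]: /ʈ/ (voiceless retroflex stop), /ts/ (voiceless alveolar affricate), /θ/ (voiceless dental fricative), /ʃ/ (voiceless postalveolar fricative) satisfy every feature; every other segment in the inventory fails at least one.

ʈ, ts, θ, ʃ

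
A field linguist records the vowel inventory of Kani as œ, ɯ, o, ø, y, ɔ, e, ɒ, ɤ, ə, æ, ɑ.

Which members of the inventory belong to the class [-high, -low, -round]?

First, the [-high] segments are /œ, o, ø, ɔ, e, ɒ, ɤ, ə, æ, ɑ/.
Then [-low] gives /œ, o, ø, ɔ, e, ɤ, ə/.
Then [-round] leaves /e, ɤ, ə/.

e, ɤ, ə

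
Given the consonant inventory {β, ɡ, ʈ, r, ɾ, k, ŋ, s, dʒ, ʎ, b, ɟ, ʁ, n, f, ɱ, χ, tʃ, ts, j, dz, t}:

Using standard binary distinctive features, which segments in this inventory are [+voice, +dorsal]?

ɡ, ŋ, ʎ, ɟ, ʁ, j

Checking each segment against [+voice], [+dorsal]: /ɡ/ (voiced velar stop), /ŋ/ (velar nasal), /ʎ/ (palatal lateral approximant), /ɟ/ (voiced palatal stop), /ʁ/ (voiced uvular fricative), /j/ (palatal glide) satisfy every feature; every other segment in the inventory fails at least one.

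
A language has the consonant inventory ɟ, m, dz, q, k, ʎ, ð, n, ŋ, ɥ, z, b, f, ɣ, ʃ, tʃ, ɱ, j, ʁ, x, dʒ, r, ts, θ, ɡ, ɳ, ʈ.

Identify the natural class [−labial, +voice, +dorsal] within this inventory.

Checking each segment against [−labial], [+voice], [+dorsal]: /ɟ/ (voiced palatal stop), /ʎ/ (palatal lateral approximant), /ŋ/ (velar nasal), /ɣ/ (voiced velar fricative), /j/ (palatal glide), /ʁ/ (voiced uvular fricative), among others, satisfy every feature; every other segment in the inventory fails at least one.

ɟ, ʎ, ŋ, ɣ, j, ʁ, ɡ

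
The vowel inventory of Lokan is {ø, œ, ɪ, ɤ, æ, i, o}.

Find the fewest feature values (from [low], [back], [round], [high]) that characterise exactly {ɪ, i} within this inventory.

[+high]

Every target segment is [+high] and no other inventory member is, so one feature is enough.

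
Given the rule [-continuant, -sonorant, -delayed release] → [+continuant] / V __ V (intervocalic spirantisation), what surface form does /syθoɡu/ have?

Only /ɡ/ occurs between two vowels (/o/ __ /u/) and matches the structural description. It is a voiced velar stop, so [-continuant, -sonorant, -delayed release] holds; changing it to [+continuant] with all other features held fixed yields /ɣ/ (voiced velar fricative). No other segment meets both the structural description and the environment, so the output is [syθoɣu].

[syθoɣu]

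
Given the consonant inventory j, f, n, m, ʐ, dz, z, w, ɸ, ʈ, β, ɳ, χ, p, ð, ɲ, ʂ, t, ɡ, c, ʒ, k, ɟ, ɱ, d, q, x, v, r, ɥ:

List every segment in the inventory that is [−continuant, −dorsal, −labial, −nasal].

dz, ʈ, t, d

Eliminate segments failing any feature: /j, f, ʐ, z, w, ɸ, β, χ, ð, ʂ, ʒ, x, v, r, ɥ/ are [+continuant]; /n, ɳ/ are [+nasal]; /m, p, ɱ/ are [+labial]; /ɲ, ɡ, c, k, ɟ, q/ are [+dorsal]. The remaining /dz, ʈ, t, d/ satisfy [−continuant], [−dorsal], [−labial], [−nasal].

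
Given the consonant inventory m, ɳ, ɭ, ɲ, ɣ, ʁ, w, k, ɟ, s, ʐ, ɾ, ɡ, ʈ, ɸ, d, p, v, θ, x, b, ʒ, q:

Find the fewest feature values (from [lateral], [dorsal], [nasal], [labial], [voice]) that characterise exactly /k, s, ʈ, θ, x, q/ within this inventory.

[−voice, −labial]

Every target segment is [−voice], [−labial]; each remaining inventory member fails at least one of these. Each conjunct is needed — [−labial] alone would also admit /ɳ, ɭ, ɲ, ɣ, …/; [−voice] alone would also admit /ɸ, p/ — and no other single listed feature has exactly this extension, so two is the minimum.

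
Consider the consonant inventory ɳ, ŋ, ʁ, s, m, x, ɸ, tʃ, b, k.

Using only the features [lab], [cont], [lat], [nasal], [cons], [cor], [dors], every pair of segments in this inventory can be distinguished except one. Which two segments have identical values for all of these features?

ʁ, x

/ʁ/ (voiced uvular fricative) and /x/ (voiceless velar fricative) are both [−labial], [+continuant], [−lateral], [−nasal], [+consonantal], [−coronal], [+dorsal], so none of the listed features separates them. (They do differ in [voice] and [high], which are not among the given features.) Every other pair in the inventory differs on at least one listed feature.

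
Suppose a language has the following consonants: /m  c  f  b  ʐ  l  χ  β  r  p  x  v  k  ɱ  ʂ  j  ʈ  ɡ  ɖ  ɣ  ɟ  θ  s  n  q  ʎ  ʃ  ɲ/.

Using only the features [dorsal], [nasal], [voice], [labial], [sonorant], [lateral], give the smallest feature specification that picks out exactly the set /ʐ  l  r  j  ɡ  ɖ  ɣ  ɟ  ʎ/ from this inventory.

[+voice, -nasal, -labial]

The class [+voice], [-nasal], [-labial] has exactly /ʐ, l, r, j, ɡ, ɖ, ɣ, ɟ, ʎ/ as its extension in this inventory. No smaller conjunction from the listed features achieves this: [-nasal, -labial] alone would also admit /c, χ, x, k, …/; [+voice, -labial] alone would also admit /n, ɲ/; [+voice, -nasal] alone would also admit /b, β, v/; and checking the remaining two-feature bundles turns up none with this extension.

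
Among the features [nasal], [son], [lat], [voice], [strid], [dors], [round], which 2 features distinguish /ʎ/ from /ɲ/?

[nasal], [lateral]

The two segments share [+sonorant], [+voice], [-strident], [+dorsal], [-round]. The only features from the list on which they differ: /ʎ/ is [-nasal] while /ɲ/ is [+nasal]; /ʎ/ is [+lateral] while /ɲ/ is [-lateral].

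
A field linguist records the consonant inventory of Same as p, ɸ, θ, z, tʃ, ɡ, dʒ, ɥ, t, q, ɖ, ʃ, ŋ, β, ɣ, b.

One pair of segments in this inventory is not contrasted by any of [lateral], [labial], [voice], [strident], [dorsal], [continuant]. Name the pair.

/ɡ/ (voiced velar stop) and /ŋ/ (velar nasal) are both [−lateral], [−labial], [+voice], [−strident], [+dorsal], [−continuant], so none of the listed features separates them. (They do differ in [sonorant] and [nasal], which are not among the given features.) Every other pair in the inventory differs on at least one listed feature.

ɡ, ŋ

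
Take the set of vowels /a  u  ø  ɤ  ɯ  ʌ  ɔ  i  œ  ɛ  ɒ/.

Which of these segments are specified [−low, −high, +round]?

Checking each segment against [−low], [−high], [+round]: /ø/ (mid front rounded tense vowel), /ɔ/ (mid back rounded lax vowel), /œ/ (mid front rounded lax vowel) satisfy every feature; every other segment in the inventory fails at least one.

ø, ɔ, œ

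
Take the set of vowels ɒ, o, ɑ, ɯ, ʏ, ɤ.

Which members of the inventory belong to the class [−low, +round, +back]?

o

Checking each segment against [−low], [+round], [+back]: /o/ (mid back rounded tense vowel) satisfies every feature; every other segment in the inventory fails at least one.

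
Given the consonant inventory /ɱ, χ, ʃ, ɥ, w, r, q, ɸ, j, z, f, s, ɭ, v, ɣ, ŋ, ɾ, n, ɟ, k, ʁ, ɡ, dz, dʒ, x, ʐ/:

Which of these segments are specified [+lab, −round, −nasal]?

Eliminate segments failing any feature: /ɱ/ is [+nasal]; /χ, ʃ, r, q, j, z, s, ɭ, ɣ, ŋ, ɾ, n, ɟ, k, ʁ, ɡ, dz, dʒ, x, ʐ/ are [−labial]; /ɥ, w/ are [+round]. The remaining /ɸ, f, v/ satisfy [+labial], [−round], [−nasal].

ɸ, f, v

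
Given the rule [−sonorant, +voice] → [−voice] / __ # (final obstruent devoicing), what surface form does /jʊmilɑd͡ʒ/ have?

[jʊmilɑt͡ʃ]

Only the final segment /d͡ʒ/ is both word-final and matches the structural description. It is a voiced postalveolar affricate, so [−sonorant, +voice] holds; changing it to [−voice] with all other features held fixed yields /t͡ʃ/ (voiceless postalveolar affricate). No other segment meets both the structural description and the environment, so the output is [jʊmilɑt͡ʃ].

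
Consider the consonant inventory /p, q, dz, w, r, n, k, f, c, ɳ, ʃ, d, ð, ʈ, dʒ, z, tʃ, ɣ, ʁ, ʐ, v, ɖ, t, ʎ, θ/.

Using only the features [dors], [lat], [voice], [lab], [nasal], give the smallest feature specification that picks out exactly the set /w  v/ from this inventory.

[+voice, +lab]

/w, v/ are all [+voice], [+labial], and no other segment in the inventory matches both values. Dropping any one of them over-generates: [+labial] alone would also admit /p, f/; [+voice] alone would also admit /dz, r, n, ɳ, …/. No other single listed feature picks out exactly this set either, so fewer than two features will not do.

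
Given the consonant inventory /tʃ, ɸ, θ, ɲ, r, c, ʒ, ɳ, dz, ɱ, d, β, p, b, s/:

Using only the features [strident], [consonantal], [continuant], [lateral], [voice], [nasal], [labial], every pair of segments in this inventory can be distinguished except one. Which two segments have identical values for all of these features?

/ɳ/ (retroflex nasal) and /ɲ/ (palatal nasal) are both [−strident], [+consonantal], [−continuant], [−lateral], [+voice], [+nasal], [−labial], so none of the listed features separates them. (They do differ in [dorsal], which is not among the given features.) Every other pair in the inventory differs on at least one listed feature.

ɳ, ɲ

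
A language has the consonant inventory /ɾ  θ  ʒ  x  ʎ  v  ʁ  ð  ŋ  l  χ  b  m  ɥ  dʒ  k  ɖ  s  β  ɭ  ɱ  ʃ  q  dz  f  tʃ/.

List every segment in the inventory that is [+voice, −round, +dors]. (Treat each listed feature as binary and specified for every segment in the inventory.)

Eliminate segments failing any feature: /ɾ, ʒ, v, ð, l, b, m, dʒ, ɖ, β, ɭ, ɱ, dz/ are [−dorsal]; /θ, x, χ, k, s, ʃ, q, f, tʃ/ are [−voice]; /ɥ/ is [+round]. The remaining /ʎ, ʁ, ŋ/ satisfy [+voice], [−round], [+dorsal].

ʎ, ʁ, ŋ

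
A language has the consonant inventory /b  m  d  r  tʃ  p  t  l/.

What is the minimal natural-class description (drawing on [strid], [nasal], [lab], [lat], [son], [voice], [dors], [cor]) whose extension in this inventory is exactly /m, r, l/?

Every target segment is [+sonorant] and no other inventory member is, so one feature is enough.

[+son]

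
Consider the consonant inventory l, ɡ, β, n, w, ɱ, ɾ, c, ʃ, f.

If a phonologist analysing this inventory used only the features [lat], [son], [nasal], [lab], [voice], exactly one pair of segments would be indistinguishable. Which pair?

On the given features, /c/ and /ʃ/ have an identical profile: [−lateral], [−sonorant], [−nasal], [−labial], [−voice]. No other two segments in the inventory coincide on all 5 features. (They do differ in [continuant], [strident] and [dorsal], which are not among the given features.)

c, ʃ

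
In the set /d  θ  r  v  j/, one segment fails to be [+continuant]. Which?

Every segment except /d/ is [+continuant]. /d/ (voiced alveolar stop) is [−continuant], so it is the exception.

d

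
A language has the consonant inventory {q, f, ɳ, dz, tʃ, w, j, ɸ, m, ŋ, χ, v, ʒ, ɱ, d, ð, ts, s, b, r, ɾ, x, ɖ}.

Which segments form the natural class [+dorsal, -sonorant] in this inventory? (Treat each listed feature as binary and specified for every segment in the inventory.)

Checking each segment against [+dorsal], [-sonorant]: /q/ (voiceless uvular stop), /χ/ (voiceless uvular fricative), /x/ (voiceless velar fricative) satisfy every feature; every other segment in the inventory fails at least one.

q, χ, x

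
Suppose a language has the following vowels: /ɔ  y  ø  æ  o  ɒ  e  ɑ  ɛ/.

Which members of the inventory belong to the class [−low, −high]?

First, the [−low] segments are /ɔ, y, ø, o, e, ɛ/.
Of those, [−high] leaves /ɔ, ø, o, e, ɛ/.

ɔ, ø, o, e, ɛ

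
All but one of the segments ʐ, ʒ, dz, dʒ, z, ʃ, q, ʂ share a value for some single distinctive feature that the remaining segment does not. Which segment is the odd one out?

/ʂ, dz, ʃ, z, ʐ, dʒ, ʒ/ are all [+strident], but /q/ (voiceless uvular stop) is [−strident]. No other single segment can be removed to leave a set sharing one feature value that the removed segment lacks, so /q/ is the odd one out.

q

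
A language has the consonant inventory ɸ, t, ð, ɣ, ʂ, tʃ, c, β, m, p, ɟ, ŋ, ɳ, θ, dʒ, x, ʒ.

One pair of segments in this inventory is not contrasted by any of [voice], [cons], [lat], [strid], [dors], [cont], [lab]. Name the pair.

On the given features, /ɟ/ and /ŋ/ have an identical profile: [+voice], [+consonantal], [−lateral], [−strident], [+dorsal], [−continuant], [−labial]. No other two segments in the inventory coincide on all 7 features. (They do differ in [sonorant], [nasal] and [back], which are not among the given features.)

ɟ, ŋ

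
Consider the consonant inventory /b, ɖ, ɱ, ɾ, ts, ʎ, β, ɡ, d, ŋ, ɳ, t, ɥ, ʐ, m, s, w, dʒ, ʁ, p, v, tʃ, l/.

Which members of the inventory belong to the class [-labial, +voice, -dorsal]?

Eliminate segments failing any feature: /b, ɱ, β, ɥ, m, w, p, v/ are [+labial]; /ts, t, s, tʃ/ are [-voice]; /ʎ, ɡ, ŋ, ʁ/ are [+dorsal]. The remaining /ɖ, ɾ, d, ɳ, ʐ, dʒ, l/ satisfy [-labial], [+voice], [-dorsal].

ɖ, ɾ, d, ɳ, ʐ, dʒ, l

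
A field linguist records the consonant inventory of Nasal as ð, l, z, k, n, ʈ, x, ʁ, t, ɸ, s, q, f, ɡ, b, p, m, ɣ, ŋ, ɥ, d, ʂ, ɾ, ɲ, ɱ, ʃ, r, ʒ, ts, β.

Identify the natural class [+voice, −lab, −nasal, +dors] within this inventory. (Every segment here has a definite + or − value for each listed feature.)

ʁ, ɡ, ɣ

Eliminate segments failing any feature: /ð, l, z, d, ɾ, r, ʒ/ are [−dorsal]; /k, ʈ, x, t, ɸ, s, q, f, p, ʂ, ʃ, ts/ are [−voice]; /n, ŋ, ɲ/ are [+nasal]; /b, m, ɥ, ɱ, β/ are [+labial]. The remaining /ʁ, ɡ, ɣ/ satisfy [+voice], [−labial], [−nasal], [+dorsal].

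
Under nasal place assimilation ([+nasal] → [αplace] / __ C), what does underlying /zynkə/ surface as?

/n/ sits before the [+dorsal] consonant /k/, so it takes on [+dorsal] and surfaces as /ŋ/. The rest of the form is unaffected: [zyŋkə].

[zyŋkə]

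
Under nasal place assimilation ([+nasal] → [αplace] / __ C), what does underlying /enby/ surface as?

[emby]

The only nasal preceding a consonant is /n/ before /b/. /b/ is [+labial], so /n/ → /m/, giving [emby].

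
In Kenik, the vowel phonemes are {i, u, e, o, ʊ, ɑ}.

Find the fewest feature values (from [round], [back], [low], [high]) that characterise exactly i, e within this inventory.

[-back]

Every target segment is [-back] and no other inventory member is, so one feature is enough.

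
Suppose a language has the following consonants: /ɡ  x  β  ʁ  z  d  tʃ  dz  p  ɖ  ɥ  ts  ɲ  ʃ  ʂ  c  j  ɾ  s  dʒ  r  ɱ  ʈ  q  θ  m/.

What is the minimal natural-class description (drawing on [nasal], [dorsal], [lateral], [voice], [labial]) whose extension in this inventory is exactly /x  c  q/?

[−voice, +dorsal]

/x, c, q/ are all [−voice], [+dorsal], and no other segment in the inventory matches both values. Dropping any one of them over-generates: [+dorsal] alone would also admit /ɡ, ʁ, ɥ, ɲ, …/; [−voice] alone would also admit /tʃ, p, ts, ʃ, …/. No other single listed feature picks out exactly this set either, so fewer than two features will not do.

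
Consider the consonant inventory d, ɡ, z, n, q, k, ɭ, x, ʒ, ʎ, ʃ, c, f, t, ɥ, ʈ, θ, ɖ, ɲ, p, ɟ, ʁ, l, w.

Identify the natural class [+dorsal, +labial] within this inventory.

ɥ, w

Checking each segment against [+dorsal], [+labial]: /ɥ/ (labial-palatal glide), /w/ (labial-velar glide) satisfy every feature; every other segment in the inventory fails at least one.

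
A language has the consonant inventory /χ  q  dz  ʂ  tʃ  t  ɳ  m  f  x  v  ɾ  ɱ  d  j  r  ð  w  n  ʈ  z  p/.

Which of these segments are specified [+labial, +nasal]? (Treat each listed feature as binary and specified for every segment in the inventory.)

m, ɱ

First, the [+labial] segments are /m, f, v, ɱ, w, p/.
Of those, [+nasal] leaves /m, ɱ/.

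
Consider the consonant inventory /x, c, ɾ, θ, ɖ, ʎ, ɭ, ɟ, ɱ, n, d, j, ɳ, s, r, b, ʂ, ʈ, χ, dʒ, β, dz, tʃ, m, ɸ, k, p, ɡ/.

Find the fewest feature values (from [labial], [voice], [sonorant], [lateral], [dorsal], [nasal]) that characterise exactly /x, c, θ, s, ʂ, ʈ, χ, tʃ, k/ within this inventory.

[−voice, −labial]

/x, c, θ, s, ʂ, ʈ, χ, tʃ, k/ are all [−voice], [−labial], and no other segment in the inventory matches both values. Dropping any one of them over-generates: [−labial] alone would also admit /ɾ, ɖ, ʎ, ɭ, …/; [−voice] alone would also admit /ɸ, p/. No other single listed feature picks out exactly this set either, so fewer than two features will not do.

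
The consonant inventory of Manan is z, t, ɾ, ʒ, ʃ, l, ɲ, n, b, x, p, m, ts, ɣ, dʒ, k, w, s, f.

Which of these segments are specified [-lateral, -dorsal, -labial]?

Eliminate segments failing any feature: /l/ is [+lateral]; /ɲ, x, ɣ, k, w/ are [+dorsal]; /b, p, m, f/ are [+labial]. The remaining /z, t, ɾ, ʒ, ʃ, n, ts, dʒ, s/ satisfy [-lateral], [-dorsal], [-labial].

z, t, ɾ, ʒ, ʃ, n, ts, dʒ, s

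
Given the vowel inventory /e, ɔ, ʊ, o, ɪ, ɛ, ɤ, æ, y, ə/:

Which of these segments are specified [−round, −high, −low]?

First, the [−round] segments are /e, ɪ, ɛ, ɤ, æ, ə/.
Then [−high] gives /e, ɛ, ɤ, æ, ə/.
Intersecting with [−low] leaves /e, ɛ, ɤ, ə/.

e, ɛ, ɤ, ə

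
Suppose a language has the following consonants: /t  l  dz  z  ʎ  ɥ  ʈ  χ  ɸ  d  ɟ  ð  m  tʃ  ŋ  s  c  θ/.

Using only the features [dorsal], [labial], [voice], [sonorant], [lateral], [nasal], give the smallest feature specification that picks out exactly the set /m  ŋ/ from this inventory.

/m, ŋ/ are exactly the [+nasal] segments in the inventory, so a single feature suffices.

[+nasal]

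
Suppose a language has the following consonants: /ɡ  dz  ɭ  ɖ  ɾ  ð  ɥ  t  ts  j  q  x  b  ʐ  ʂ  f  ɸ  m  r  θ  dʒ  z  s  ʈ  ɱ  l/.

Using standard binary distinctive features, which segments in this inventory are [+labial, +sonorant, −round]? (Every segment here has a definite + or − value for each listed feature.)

Among the inventory, the [+labial] segments are /ɥ, b, f, ɸ, m, ɱ/.
Then [+sonorant] gives /ɥ, m, ɱ/.
Intersecting with [−round] leaves /m, ɱ/.

m, ɱ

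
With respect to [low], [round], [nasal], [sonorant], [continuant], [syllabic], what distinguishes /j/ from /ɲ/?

/j/ (palatal glide) and /ɲ/ (palatal nasal) agree on [−low], [−round], [+sonorant], [−syllabic]. They differ on [nasal] (/j/ [−], /ɲ/ [+]), [continuant] (/j/ [+], /ɲ/ [−]).

[nasal], [continuant]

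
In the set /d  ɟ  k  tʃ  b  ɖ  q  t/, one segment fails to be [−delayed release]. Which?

/tʃ/ is the voiceless postalveolar affricate, which is [+delayed release]; the rest — /q, ɖ, d, t, b, k, ɟ/ — are [−delayed release].

tʃ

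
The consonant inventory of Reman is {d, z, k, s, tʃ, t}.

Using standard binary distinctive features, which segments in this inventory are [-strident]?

d, k, t

The feature [strident] marks segments high-amplitude, high-frequency frication (the sibilants). In this inventory /d, k, t/ lack that property, so they are [-strident]; /z, s, tʃ/ are [+strident].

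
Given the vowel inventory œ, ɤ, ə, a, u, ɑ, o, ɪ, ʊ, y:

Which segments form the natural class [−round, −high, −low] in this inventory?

The [−round] segments are /ɤ, ə, a, ɑ, ɪ/.
Then [−high] gives /ɤ, ə, a, ɑ/.
Among these, [−low] leaves /ɤ, ə/.

ɤ, ə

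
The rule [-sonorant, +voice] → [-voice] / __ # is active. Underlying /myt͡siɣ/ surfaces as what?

The only segment in the rule's environment that also matches [-sonorant, +voice] is /ɣ/. Applying [-voice] turns the voiced velar fricative into /x/ (voiceless velar fricative), giving [myt͡six].

[myt͡six]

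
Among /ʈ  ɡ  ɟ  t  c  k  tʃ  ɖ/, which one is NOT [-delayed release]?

tʃ

/ʈ, ɡ, ɖ, t, ɟ, k, c/ are all [-delayed release]; /tʃ/ (voiceless postalveolar affricate) is [+delayed release].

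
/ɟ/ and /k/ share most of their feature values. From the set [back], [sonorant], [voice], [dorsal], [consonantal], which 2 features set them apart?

/ɟ/ (voiced palatal stop) and /k/ (voiceless velar stop) agree on [−sonorant], [+dorsal], [+consonantal]. They differ on [voice] (/ɟ/ [+], /k/ [−]), [back] (/ɟ/ [−], /k/ [+]).

[voice], [back]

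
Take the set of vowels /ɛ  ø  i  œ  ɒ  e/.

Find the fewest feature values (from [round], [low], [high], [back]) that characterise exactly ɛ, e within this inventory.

The class [−high], [−round] has exactly /ɛ, e/ as its extension in this inventory. No smaller conjunction from the listed features achieves this: [−round] alone would also admit /i/; [−high] alone would also admit /ø, œ, ɒ/; and checking the remaining single features turns up none with this extension.

[−high, −round]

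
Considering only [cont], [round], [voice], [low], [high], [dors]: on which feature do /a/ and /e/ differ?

/a/ is the low unrounded vowel and /e/ is the mid front unrounded tense vowel. Both are [+continuant], [−round], [+voice], [−high], [+dorsal]. /a/ is [+low] while /e/ is [−low], so the distinguishing feature is [low].

[low]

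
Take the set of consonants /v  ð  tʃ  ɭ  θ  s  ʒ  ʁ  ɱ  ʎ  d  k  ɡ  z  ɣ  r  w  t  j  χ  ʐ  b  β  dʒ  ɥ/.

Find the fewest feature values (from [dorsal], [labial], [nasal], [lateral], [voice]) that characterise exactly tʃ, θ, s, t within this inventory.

/tʃ, θ, s, t/ are all [−voice], [−dorsal], and no other segment in the inventory matches both values. Dropping any one of them over-generates: [−dorsal] alone would also admit /v, ð, ɭ, ʒ, …/; [−voice] alone would also admit /k, χ/. No other single listed feature picks out exactly this set either, so fewer than two features will not do.

[−voice, −dorsal]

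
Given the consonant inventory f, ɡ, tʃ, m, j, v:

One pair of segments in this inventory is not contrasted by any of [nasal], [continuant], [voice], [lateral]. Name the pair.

On the given features, /v/ and /j/ have an identical profile: [−nasal], [+continuant], [+voice], [−lateral]. No other two segments in the inventory coincide on all 4 features. (They do differ in [sonorant], [labial] and [dorsal], which are not among the given features.)

v, j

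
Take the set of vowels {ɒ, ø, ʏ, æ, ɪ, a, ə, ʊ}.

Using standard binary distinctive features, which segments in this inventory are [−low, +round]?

ø, ʏ, ʊ

Among the inventory, the [−low] segments are /ø, ʏ, ɪ, ə, ʊ/.
Within that set, [+round] leaves /ø, ʏ, ʊ/.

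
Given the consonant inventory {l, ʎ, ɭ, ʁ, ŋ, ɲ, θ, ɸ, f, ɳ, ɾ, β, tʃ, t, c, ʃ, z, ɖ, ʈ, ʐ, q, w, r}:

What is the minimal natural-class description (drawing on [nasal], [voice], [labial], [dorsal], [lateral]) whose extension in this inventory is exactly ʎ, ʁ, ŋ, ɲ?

[+voice, −labial, +dorsal]

The class [+voice], [−labial], [+dorsal] has exactly /ʎ, ʁ, ŋ, ɲ/ as its extension in this inventory. No smaller conjunction from the listed features achieves this: [−labial, +dorsal] alone would also admit /c, q/; [+voice, +dorsal] alone would also admit /w/; [+voice, −labial] alone would also admit /l, ɭ, ɳ, ɾ, …/; and checking the remaining two-feature bundles turns up none with this extension.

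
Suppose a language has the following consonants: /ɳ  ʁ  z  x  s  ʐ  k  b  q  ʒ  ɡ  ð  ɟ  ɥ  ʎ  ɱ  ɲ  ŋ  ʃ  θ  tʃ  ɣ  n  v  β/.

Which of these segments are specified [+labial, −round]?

Checking each segment against [+labial], [−round]: /b/ (voiced bilabial stop), /ɱ/ (labiodental nasal), /v/ (voiced labiodental fricative), /β/ (voiced bilabial fricative) satisfy every feature; every other segment in the inventory fails at least one.

b, ɱ, v, β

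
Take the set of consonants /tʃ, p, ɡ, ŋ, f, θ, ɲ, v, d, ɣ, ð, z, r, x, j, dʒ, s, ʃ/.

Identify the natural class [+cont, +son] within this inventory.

Checking each segment against [+continuant], [+sonorant]: /r/ (alveolar trill), /j/ (palatal glide) satisfy every feature; every other segment in the inventory fails at least one.

r, j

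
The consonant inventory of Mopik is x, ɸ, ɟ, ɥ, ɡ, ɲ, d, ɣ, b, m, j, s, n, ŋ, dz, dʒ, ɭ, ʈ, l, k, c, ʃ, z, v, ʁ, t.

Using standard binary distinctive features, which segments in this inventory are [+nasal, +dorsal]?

Checking each segment against [+nasal], [+dorsal]: /ɲ/ (palatal nasal), /ŋ/ (velar nasal) satisfy every feature; every other segment in the inventory fails at least one.

ɲ, ŋ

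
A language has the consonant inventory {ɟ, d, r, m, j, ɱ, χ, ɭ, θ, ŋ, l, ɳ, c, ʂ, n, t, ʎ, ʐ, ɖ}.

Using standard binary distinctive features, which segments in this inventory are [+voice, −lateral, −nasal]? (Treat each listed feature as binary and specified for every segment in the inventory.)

The [+voice] segments are /ɟ, d, r, m, j, ɱ, ɭ, ŋ, l, ɳ, n, ʎ, ʐ, ɖ/.
Within that set, [−lateral] gives /ɟ, d, r, m, j, ɱ, ŋ, ɳ, n, ʐ, ɖ/.
Of those, [−nasal] leaves /ɟ, d, r, j, ʐ, ɖ/.

ɟ, d, r, j, ʐ, ɖ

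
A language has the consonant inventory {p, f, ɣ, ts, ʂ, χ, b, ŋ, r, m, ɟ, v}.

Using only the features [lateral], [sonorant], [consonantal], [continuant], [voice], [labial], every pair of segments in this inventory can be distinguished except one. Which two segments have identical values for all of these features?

χ, ʂ

/χ/ (voiceless uvular fricative) and /ʂ/ (voiceless retroflex fricative) are both [-lateral], [-sonorant], [+consonantal], [+continuant], [-voice], [-labial], so none of the listed features separates them. (They do differ in [coronal] and [dorsal], which are not among the given features.) Every other pair in the inventory differs on at least one listed feature.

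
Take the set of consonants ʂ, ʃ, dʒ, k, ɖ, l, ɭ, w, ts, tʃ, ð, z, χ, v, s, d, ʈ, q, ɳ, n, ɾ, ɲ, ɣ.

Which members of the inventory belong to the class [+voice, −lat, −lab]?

Among the inventory, the [+voice] segments are /dʒ, ɖ, l, ɭ, w, ð, z, v, d, ɳ, n, ɾ, ɲ, ɣ/.
Intersecting with [−lateral] gives /dʒ, ɖ, w, ð, z, v, d, ɳ, n, ɾ, ɲ, ɣ/.
Within that set, [−labial] leaves /dʒ, ɖ, ð, z, d, ɳ, n, ɾ, ɲ, ɣ/.

dʒ, ɖ, ð, z, d, ɳ, n, ɾ, ɲ, ɣ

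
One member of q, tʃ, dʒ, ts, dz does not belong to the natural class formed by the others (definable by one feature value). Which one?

/dz, tʃ, dʒ, ts/ are all [+delayed release], but /q/ (voiceless uvular stop) is [−delayed release]. No other single segment can be removed to leave a set sharing one feature value that the removed segment lacks, so /q/ is the odd one out.

q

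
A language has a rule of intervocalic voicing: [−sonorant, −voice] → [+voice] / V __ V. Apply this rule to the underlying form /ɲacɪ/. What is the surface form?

[ɲaɟɪ]

The only segment in the rule's environment that also matches [−sonorant, −voice] is /c/. Applying [+voice] turns the voiceless palatal stop into /ɟ/ (voiced palatal stop), giving [ɲaɟɪ].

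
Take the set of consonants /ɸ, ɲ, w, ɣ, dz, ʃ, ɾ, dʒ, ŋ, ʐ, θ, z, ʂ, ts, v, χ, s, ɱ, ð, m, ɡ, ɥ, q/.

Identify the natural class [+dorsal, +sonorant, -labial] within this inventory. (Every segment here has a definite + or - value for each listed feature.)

ɲ, ŋ

Eliminate segments failing any feature: /ɸ, dz, ʃ, ɾ, dʒ, ʐ, θ, z, ʂ, ts, v, s, ɱ, ð, m/ are [-dorsal]; /w, ɥ/ are [+labial]; /ɣ, χ, ɡ, q/ are [-sonorant]. The remaining /ɲ, ŋ/ satisfy [+dorsal], [+sonorant], [-labial].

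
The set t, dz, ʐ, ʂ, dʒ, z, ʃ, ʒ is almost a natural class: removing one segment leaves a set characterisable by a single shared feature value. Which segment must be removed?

[strident] groups all but one: /dz, dʒ, z, ʂ, ʐ, ʃ, ʒ/ share [+strident] while /t/ (voiceless alveolar stop) alone is [−strident]. Removing any other segment would not leave a single-feature class that excludes it.

t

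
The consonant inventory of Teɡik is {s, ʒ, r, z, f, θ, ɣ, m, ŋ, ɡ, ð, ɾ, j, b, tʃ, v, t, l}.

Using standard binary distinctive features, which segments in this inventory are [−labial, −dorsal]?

Eliminate segments failing any feature: /f, m, b, v/ are [+labial]; /ɣ, ŋ, ɡ, j/ are [+dorsal]. The remaining /s, ʒ, r, z, θ, ð, ɾ, tʃ, t, l/ satisfy [−labial], [−dorsal].

s, ʒ, r, z, θ, ð, ɾ, tʃ, t, l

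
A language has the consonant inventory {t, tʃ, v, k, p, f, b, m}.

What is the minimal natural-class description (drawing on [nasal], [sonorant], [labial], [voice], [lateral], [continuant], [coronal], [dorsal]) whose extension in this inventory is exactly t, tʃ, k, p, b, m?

[-continuant]

The target set is precisely the extension of [-continuant] in this inventory.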